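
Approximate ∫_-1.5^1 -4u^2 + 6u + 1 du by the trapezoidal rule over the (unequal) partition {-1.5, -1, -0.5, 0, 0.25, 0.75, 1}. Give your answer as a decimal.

Subinterval widths: 0.5, 0.5, 0.5, 0.25, 0.5, 0.25.
f(-1.5) = -17, f(-1) = -9, f(-0.5) = -3, f(0) = 1, f(0.25) = 2.25, f(0.75) = 3.25, f(1) = 3.
On each subinterval the trapezoid contributes (Δu_i/2)·[f(u_{i-1}) + f(u_i)].
Sum = -7.4375.

-7.4375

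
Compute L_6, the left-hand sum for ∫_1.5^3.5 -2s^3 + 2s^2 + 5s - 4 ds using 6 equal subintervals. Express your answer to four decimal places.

-21.4815

Δs = (3.5 − 1.5)/6 = 1/3.
Left endpoints: 1.5, 11/6, 13/6, 2.5, 17/6, 19/6.
f(1.5) = 1.25, f(11/6) = -47/108, f(13/6) = -445/108, f(2.5) = -10.25, f(17/6) = -2081/108, f(19/6) = -3415/108.
Sum = Δs · [f(1.5) + f(11/6) + f(13/6) + ...].
Sum ≈ -21.4815.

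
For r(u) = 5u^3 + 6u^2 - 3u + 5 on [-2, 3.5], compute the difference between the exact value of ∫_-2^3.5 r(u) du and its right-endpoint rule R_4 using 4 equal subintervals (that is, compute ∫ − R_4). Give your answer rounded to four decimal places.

-227.4658

Exact integral: ∫_-2^3.5 r(u) du = 284.453125.
R_4 ≈ 511.918945.
Error ≈ 284.453125 − 511.918945 ≈ -227.4658.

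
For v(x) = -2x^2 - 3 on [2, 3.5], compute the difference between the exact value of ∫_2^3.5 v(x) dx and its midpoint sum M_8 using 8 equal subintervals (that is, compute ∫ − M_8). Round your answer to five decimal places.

Exact integral: ∫_2^3.5 v(x) dx = -27.75.
M_8 ≈ -27.7412109.
Error ≈ -27.75 − (-27.7412109) ≈ -0.00879.

-0.00879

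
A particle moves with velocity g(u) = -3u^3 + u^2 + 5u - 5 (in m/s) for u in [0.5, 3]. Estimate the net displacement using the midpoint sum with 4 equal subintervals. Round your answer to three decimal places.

-41.169

Δu = (3 − 0.5)/4 = 0.625.
Midpoints: 0.8125, 1.4375, 2.0625, 2.6875.
g(0.8125) = -7727/4096, g(1.4375) = -19077/4096, g(2.0625) = -68627/4096, g(2.6875) = -174377/4096.
Sum = Δu · [g(0.8125) + g(1.4375) + g(2.0625) + g(2.6875)].
Sum ≈ -41.169.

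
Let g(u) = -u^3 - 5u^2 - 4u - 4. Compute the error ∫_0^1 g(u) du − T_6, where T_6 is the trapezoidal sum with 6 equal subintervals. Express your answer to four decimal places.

0.0301

Exact integral: ∫_0^1 g(u) du ≈ -7.916667.
T_6 ≈ -7.946759.
Error ≈ -7.916667 − (-7.946759) ≈ 0.0301.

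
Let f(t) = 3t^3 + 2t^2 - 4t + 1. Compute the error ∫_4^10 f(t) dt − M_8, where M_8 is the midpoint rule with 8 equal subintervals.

18.28125

Exact integral: ∫_4^10 f(t) dt = 7770.
M_8 = 7751.71875.
Error = 7770 − 7751.71875 = 18.28125.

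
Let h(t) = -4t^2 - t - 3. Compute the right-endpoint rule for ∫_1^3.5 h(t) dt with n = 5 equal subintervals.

-81.25

Δt = (3.5 − 1)/5 = 0.5.
Right endpoints: 1.5, 2, 2.5, 3, 3.5.
h(1.5) = -13.5, h(2) = -21, h(2.5) = -30.5, h(3) = -42, h(3.5) = -55.5.
Sum = Δt · [h(1.5) + h(2) + h(2.5) + h(3) + h(3.5)].
Sum = -81.25.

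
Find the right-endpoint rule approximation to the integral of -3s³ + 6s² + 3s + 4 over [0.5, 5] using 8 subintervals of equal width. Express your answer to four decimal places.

Δs = (5 − 0.5)/8 = 0.5625.
Right endpoints: 1.0625, 1.625, 2.1875, 2.75, 3.3125, 3.875, 4.4375, 5.
f(1.0625) = 42445/4096, f(1.625) = 6065/512, f(2.1875) = 32239/4096, f(2.75) = -4.765625, f(3.3125) = -119879/4096, f(3.875) = -35245/512, f(4.4375) = -518885/4096, f(5) = -206.
Sum = Δs · [f(1.0625) + f(1.625) + f(2.1875) + ...].
Sum ≈ -228.0784.

-228.0784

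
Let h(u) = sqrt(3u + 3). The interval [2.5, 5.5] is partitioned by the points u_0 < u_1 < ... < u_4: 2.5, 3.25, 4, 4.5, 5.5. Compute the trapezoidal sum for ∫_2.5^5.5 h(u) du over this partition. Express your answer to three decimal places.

Subinterval widths: 0.75, 0.75, 0.5, 1.
h(2.5) ≈ 3.240, h(3.25) ≈ 3.571, h(4) ≈ 3.873, h(4.5) ≈ 4.062, h(5.5) ≈ 4.416.
On each subinterval the trapezoid contributes (Δu_i/2)·[h(u_{i-1}) + h(u_i)].
Sum ≈ 11.568.

11.568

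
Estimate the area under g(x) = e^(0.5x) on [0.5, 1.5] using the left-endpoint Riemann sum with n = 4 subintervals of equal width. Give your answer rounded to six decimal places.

Δx = (1.5 − 0.5)/4 = 0.25.
Left endpoints: 0.5, 0.75, 1, 1.25.
g(0.5) ≈ 1.284025, g(0.75) ≈ 1.454991, g(1) ≈ 1.648721, g(1.25) ≈ 1.868246.
Sum = Δx · [g(0.5) + g(0.75) + g(1) + g(1.25)].
Sum ≈ 1.563996.

1.563996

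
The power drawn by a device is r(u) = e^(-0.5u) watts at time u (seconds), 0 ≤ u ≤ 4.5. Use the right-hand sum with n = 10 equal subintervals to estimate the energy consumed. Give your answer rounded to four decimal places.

1.5955

Δu = (4.5 − 0)/10 = 0.45.
Right endpoints: 0.45, 0.9, 1.35, 1.8, 2.25, 2.7, 3.15, 3.6, 4.05, 4.5.
r(0.45) ≈ 0.7985, r(0.9) ≈ 0.6376, r(1.35) ≈ 0.5092, r(1.8) ≈ 0.4066, r(2.25) ≈ 0.3247, r(2.7) ≈ 0.2592, r(3.15) ≈ 0.2070, r(3.6) ≈ 0.1653, r(4.05) ≈ 0.1320, r(4.5) ≈ 0.1054.
Sum = Δu · [r(0.45) + r(0.9) + r(1.35) + ...].
Sum ≈ 1.5955.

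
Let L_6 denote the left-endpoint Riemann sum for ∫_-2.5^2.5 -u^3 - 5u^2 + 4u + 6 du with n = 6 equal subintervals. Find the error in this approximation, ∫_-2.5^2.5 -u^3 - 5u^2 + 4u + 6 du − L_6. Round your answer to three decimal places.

Exact integral: ∫_-2.5^2.5 f(u) du ≈ -22.08333.
L_6 ≈ -20.28935.
Error ≈ -22.08333 − (-20.28935) ≈ -1.794.

-1.794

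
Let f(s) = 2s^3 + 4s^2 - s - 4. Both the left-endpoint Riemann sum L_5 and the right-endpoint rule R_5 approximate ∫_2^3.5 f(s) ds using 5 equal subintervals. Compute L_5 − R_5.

L_5 = 88.68.
R_5 = 119.055.
L_5 − R_5 = -30.375.

-30.375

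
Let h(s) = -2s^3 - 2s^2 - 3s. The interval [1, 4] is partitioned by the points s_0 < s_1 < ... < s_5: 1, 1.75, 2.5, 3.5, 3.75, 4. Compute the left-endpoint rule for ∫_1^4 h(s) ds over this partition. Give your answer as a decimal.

Subinterval widths: 0.75, 0.75, 1, 0.25, 0.25.
Left endpoints: 1, 1.75, 2.5, 3.5, 3.75.
h(1) = -7, h(1.75) = -22.09375, h(2.5) = -51.25, h(3.5) = -120.75, h(3.75) = -144.84375.
Sum = Σ Δs_i · h(s_i).
Sum = -139.46875.

-139.46875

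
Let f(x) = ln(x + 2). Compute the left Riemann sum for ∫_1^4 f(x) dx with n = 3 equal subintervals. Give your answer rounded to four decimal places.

4.0943

Δx = (4 − 1)/3 = 1.
Left endpoints: 1, 2, 3.
f(1) ≈ 1.0986, f(2) ≈ 1.3863, f(3) ≈ 1.6094.
Sum = Δx · [f(1) + f(2) + f(3)].
Sum ≈ 4.0943.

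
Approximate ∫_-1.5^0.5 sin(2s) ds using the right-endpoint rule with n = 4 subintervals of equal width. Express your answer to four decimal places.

-0.4546

Δs = (0.5 − (-1.5))/4 = 0.5.
Right endpoints: -1, -0.5, 0, 0.5.
f(-1) ≈ -0.9093, f(-0.5) ≈ -0.8415, f(0) ≈ 0.0000, f(0.5) ≈ 0.8415.
Sum = Δs · [f(-1) + f(-0.5) + f(0) + f(0.5)].
Sum ≈ -0.4546.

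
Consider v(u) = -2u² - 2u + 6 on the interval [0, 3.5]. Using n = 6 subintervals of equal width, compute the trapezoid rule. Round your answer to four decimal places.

Δu = (3.5 − 0)/6 = 7/12.
v(0) = 6, v(7/12) = 299/72, v(7/6) = 17/18, v(1.75) = -3.625, v(7/3) = -86/9, v(35/12) = -1213/72, v(3.5) = -25.5.
T_6 = (Δu/2)·[v(u_0) + 2v(u_1) + ... + 2v(u_{5}) + v(u_6)].
Sum ≈ -20.2303.

-20.2303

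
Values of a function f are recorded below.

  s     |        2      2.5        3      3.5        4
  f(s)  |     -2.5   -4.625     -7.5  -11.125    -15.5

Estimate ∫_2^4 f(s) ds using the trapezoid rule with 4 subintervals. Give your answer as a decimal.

Δs = 0.5.
T_4 = (0.5/2)·[(-2.5) + 2·(-4.625) + 2·(-7.5) + 2·(-11.125) + (-15.5)] = -16.125.

-16.125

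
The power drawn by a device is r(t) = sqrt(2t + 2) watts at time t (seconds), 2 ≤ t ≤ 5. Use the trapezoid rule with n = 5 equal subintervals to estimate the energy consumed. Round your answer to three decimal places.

8.954

Δt = (5 − 2)/5 = 0.6.
r(2) ≈ 2.449, r(2.6) ≈ 2.683, r(3.2) ≈ 2.898, r(3.8) ≈ 3.098, r(4.4) ≈ 3.286, r(5) ≈ 3.464.
T_5 = (Δt/2)·[r(t_0) + 2r(t_1) + ... + 2r(t_{4}) + r(t_5)].
Sum ≈ 8.954.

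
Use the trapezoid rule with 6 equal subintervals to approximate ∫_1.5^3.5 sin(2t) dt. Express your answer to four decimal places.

-0.8394

Δt = (3.5 − 1.5)/6 = 1/3.
f(1.5) ≈ 0.1411, f(11/6) ≈ -0.5013, f(13/6) ≈ -0.9290, f(2.5) ≈ -0.9589, f(17/6) ≈ -0.5782, f(19/6) ≈ 0.0501, f(3.5) ≈ 0.6570.
T_6 = (Δt/2)·[f(t_0) + 2f(t_1) + ... + 2f(t_{5}) + f(t_6)].
Sum ≈ -0.8394.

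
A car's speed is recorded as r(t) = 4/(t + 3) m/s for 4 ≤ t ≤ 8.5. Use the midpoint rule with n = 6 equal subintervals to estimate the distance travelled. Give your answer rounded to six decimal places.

1.984546

Δt = (8.5 − 4)/6 = 0.75.
Midpoints: 4.375, 5.125, 5.875, 6.625, 7.375, 8.125.
r(4.375) = 32/59, r(5.125) = 32/65, r(5.875) = 32/71, r(6.625) = 32/77, r(7.375) = 32/83, r(8.125) = 32/89.
Sum = Δt · [r(4.375) + r(5.125) + r(5.875) + ...].
Sum ≈ 1.984546.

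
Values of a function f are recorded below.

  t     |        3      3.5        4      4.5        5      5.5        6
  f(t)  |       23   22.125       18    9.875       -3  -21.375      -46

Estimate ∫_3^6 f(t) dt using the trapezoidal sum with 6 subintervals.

Δt = 0.5.
T_6 = (0.5/2)·[23 + 2·22.125 + 2·18 + 2·9.875 + 2·(-3) + 2·(-21.375) + (-46)] = 7.0625.

7.0625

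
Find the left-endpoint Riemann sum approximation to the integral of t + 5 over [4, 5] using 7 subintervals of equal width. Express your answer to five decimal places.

9.42857

Δt = (5 − 4)/7 = 1/7.
Left endpoints: 4, 29/7, 30/7, 31/7, 32/7, 33/7, 34/7.
f(4) = 9, f(29/7) = 64/7, f(30/7) = 65/7, f(31/7) = 66/7, f(32/7) = 67/7, f(33/7) = 68/7, f(34/7) = 69/7.
Sum = Δt · [f(4) + f(29/7) + f(30/7) + ...].
Sum ≈ 9.42857.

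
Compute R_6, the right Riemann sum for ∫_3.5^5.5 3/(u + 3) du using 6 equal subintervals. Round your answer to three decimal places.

0.787

Δu = (5.5 − 3.5)/6 = 1/3.
Right endpoints: 23/6, 25/6, 4.5, 29/6, 31/6, 5.5.
f(23/6) = 18/41, f(25/6) = 18/43, f(4.5) = 0.4, f(29/6) = 18/47, f(31/6) = 18/49, f(5.5) = 6/17.
Sum = Δu · [f(23/6) + f(25/6) + f(4.5) + ...].
Sum ≈ 0.787.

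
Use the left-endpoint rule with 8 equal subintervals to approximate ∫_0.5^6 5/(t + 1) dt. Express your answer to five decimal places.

8.68435

Δt = (6 − 0.5)/8 = 0.6875.
Left endpoints: 0.5, 1.1875, 1.875, 2.5625, 3.25, 3.9375, 4.625, 5.3125.
f(0.5) = 10/3, f(1.1875) = 16/7, f(1.875) = 40/23, f(2.5625) = 80/57, f(3.25) = 20/17, f(3.9375) = 80/79, f(4.625) = 8/9, f(5.3125) = 80/101.
Sum = Δt · [f(0.5) + f(1.1875) + f(1.875) + ...].
Sum ≈ 8.68435.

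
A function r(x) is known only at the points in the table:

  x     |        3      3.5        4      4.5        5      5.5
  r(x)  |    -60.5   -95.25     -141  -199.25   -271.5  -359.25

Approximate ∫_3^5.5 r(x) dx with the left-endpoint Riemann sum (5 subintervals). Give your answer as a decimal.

Δx = 0.5.
Sum = 0.5·[(-60.5) + (-95.25) + (-141) + (-199.25) + (-271.5)] = -383.75.

-383.75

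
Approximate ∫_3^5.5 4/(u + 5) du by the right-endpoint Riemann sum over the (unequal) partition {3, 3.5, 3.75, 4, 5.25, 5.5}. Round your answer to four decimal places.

Subinterval widths: 0.5, 0.25, 0.25, 1.25, 0.25.
Right endpoints: 3.5, 3.75, 4, 5.25, 5.5.
f(3.5) = 8/17, f(3.75) = 16/35, f(4) = 4/9, f(5.25) = 16/41, f(5.5) = 8/21.
Sum = Σ Δu_i · f(u_i).
Sum ≈ 1.0437.

1.0437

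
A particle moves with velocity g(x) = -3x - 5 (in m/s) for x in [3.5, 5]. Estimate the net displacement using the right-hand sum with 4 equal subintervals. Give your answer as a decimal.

-27.46875

Δx = (5 − 3.5)/4 = 0.375.
Right endpoints: 3.875, 4.25, 4.625, 5.
g(3.875) = -16.625, g(4.25) = -17.75, g(4.625) = -18.875, g(5) = -20.
Sum = Δx · [g(3.875) + g(4.25) + g(4.625) + g(5)].
Sum = -27.46875.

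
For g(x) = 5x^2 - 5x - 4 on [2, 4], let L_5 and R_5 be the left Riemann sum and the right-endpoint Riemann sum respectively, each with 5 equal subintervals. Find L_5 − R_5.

-20

L_5 = 45.6.
R_5 = 65.6.
L_5 − R_5 = -20.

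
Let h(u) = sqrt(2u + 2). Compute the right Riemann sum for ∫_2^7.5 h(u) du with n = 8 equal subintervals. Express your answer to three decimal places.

Δu = (7.5 − 2)/8 = 0.6875.
Right endpoints: 2.6875, 3.375, 4.0625, 4.75, 5.4375, 6.125, 6.8125, 7.5.
h(2.6875) ≈ 2.716, h(3.375) ≈ 2.958, h(4.0625) ≈ 3.182, h(4.75) ≈ 3.391, h(5.4375) ≈ 3.588, h(6.125) ≈ 3.775, h(6.8125) ≈ 3.953, h(7.5) ≈ 4.123.
Sum = Δu · [h(2.6875) + h(3.375) + h(4.0625) + ...].
Sum ≈ 19.034.

19.034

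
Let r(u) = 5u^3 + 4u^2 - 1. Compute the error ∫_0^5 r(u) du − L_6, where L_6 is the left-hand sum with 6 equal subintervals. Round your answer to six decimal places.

Exact integral: ∫_0^5 r(u) du ≈ 942.91666667.
L_6 ≈ 664.84953704.
Error ≈ 942.91666667 − 664.84953704 ≈ 278.067130.

278.067130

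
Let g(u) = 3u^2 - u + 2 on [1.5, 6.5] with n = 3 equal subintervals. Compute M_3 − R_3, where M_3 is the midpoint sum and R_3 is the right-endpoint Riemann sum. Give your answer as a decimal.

M_3 ≈ 257.7777778.
R_3 ≈ 364.0277778.
M_3 − R_3 = -106.25.

-106.25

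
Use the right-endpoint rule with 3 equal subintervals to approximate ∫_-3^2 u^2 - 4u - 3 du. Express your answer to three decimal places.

-11.852

Δu = (2 − (-3))/3 = 5/3.
Right endpoints: -4/3, 1/3, 2.
f(-4/3) = 37/9, f(1/3) = -38/9, f(2) = -7.
Sum = Δu · [f(-4/3) + f(1/3) + f(2)].
Sum ≈ -11.852.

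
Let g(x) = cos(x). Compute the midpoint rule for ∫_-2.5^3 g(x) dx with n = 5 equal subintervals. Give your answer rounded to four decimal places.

0.7782

Δx = (3 − (-2.5))/5 = 1.1.
Midpoints: -1.95, -0.85, 0.25, 1.35, 2.45.
g(-1.95) ≈ -0.3702, g(-0.85) ≈ 0.6600, g(0.25) ≈ 0.9689, g(1.35) ≈ 0.2190, g(2.45) ≈ -0.7702.
Sum = Δx · [g(-1.95) + g(-0.85) + g(0.25) + g(1.35) + g(2.45)].
Sum ≈ 0.7782.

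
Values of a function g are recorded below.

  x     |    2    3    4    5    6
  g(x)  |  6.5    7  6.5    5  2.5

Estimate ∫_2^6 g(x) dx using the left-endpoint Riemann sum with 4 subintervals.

25

Δx = 1.
Sum = 1·[6.5 + 7 + 6.5 + 5] = 25.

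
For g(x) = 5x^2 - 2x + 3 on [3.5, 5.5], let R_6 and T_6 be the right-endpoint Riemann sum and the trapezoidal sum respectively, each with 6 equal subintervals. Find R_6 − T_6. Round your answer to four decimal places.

R_6 ≈ 208.351852.
T_6 ≈ 194.018519.
R_6 − T_6 ≈ 14.3333.

14.3333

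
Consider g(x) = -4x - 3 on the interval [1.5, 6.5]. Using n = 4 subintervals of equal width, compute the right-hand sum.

-107.5

Δx = (6.5 − 1.5)/4 = 1.25.
Right endpoints: 2.75, 4, 5.25, 6.5.
g(2.75) = -14, g(4) = -19, g(5.25) = -24, g(6.5) = -29.
Sum = Δx · [g(2.75) + g(4) + g(5.25) + g(6.5)].
Sum = -107.5.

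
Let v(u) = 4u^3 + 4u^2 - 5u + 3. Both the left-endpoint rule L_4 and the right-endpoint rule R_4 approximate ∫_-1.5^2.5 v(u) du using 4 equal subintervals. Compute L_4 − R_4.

L_4 = 32.
R_4 = 104.
L_4 − R_4 = -72.

-72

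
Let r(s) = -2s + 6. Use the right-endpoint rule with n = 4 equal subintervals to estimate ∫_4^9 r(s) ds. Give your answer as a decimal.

-41.25

Δs = (9 − 4)/4 = 1.25.
Right endpoints: 5.25, 6.5, 7.75, 9.
r(5.25) = -4.5, r(6.5) = -7, r(7.75) = -9.5, r(9) = -12.
Sum = Δs · [r(5.25) + r(6.5) + r(7.75) + r(9)].
Sum = -41.25.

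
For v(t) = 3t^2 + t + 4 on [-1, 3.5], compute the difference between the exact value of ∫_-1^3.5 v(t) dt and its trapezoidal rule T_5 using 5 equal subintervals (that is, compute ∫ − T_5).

-1.8225

Exact integral: ∫_-1^3.5 v(t) dt = 67.5.
T_5 = 69.3225.
Error = 67.5 − 69.3225 = -1.8225.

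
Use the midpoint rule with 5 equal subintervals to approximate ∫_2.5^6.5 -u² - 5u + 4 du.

Δu = (6.5 − 2.5)/5 = 0.8.
Midpoints: 2.9, 3.7, 4.5, 5.3, 6.1.
f(2.9) = -18.91, f(3.7) = -28.19, f(4.5) = -38.75, f(5.3) = -50.59, f(6.1) = -63.71.
Sum = Δu · [f(2.9) + f(3.7) + f(4.5) + f(5.3) + f(6.1)].
Sum = -160.12.

-160.12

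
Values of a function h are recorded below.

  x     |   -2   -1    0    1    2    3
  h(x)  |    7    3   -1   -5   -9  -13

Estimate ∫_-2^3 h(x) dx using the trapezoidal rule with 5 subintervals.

-15

Δx = 1.
T_5 = (1/2)·[7 + 2·3 + 2·(-1) + 2·(-5) + 2·(-9) + (-13)] = -15.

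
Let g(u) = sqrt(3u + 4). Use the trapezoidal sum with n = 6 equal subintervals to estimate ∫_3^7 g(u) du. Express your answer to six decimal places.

17.357447

Δu = (7 − 3)/6 = 2/3.
g(3) ≈ 3.605551, g(11/3) ≈ 3.872983, g(13/3) ≈ 4.123106, g(5) ≈ 4.358899, g(17/3) ≈ 4.582576, g(19/3) ≈ 4.795832, g(7) ≈ 5.000000.
T_6 = (Δu/2)·[g(u_0) + 2g(u_1) + ... + 2g(u_{5}) + g(u_6)].
Sum ≈ 17.357447.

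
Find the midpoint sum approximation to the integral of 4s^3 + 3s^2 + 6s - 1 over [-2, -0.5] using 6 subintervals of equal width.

Δs = (-0.5 − (-2))/6 = 0.25.
Midpoints: -1.875, -1.625, -1.375, -1.125, -0.875, -0.625.
f(-1.875) = -28.0703125, f(-1.625) = -19.9921875, f(-1.375) = -13.9765625, f(-1.125) = -9.6484375, f(-0.875) = -6.6328125, f(-0.625) = -4.5546875.
Sum = Δs · [f(-1.875) + f(-1.625) + f(-1.375) + ...].
Sum = -20.71875.

-20.71875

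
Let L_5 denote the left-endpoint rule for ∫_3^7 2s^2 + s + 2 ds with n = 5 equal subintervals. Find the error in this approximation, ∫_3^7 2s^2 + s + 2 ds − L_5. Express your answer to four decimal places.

Exact integral: ∫_3^7 f(s) ds ≈ 238.666667.
L_5 = 205.92.
Error ≈ 238.666667 − 205.92 ≈ 32.7467.

32.7467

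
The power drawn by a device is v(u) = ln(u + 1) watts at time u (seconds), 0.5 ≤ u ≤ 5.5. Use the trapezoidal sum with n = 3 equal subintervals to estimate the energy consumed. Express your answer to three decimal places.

6.445

Δu = (5.5 − 0.5)/3 = 5/3.
v(0.5) ≈ 0.405, v(13/6) ≈ 1.153, v(23/6) ≈ 1.576, v(5.5) ≈ 1.872.
T_3 = (Δu/2)·[v(u_0) + 2v(u_1) + 2v(u_2) + v(u_3)].
Sum ≈ 6.445.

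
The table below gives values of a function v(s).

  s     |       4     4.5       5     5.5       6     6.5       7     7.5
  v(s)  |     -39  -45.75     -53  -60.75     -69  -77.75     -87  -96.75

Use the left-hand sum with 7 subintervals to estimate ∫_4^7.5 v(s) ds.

-216.125

Δs = 0.5.
Sum = 0.5·[(-39) + (-45.75) + (-53) + (-60.75) + (-69) + (-77.75) + (-87)] = -216.125.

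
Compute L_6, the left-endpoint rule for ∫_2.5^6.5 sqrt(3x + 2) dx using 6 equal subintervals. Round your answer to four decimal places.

Δx = (6.5 − 2.5)/6 = 2/3.
Left endpoints: 2.5, 19/6, 23/6, 4.5, 31/6, 35/6.
f(2.5) ≈ 3.0822, f(19/6) ≈ 3.3912, f(23/6) ≈ 3.6742, f(4.5) ≈ 3.9370, f(31/6) ≈ 4.1833, f(35/6) ≈ 4.4159.
Sum = Δx · [f(2.5) + f(19/6) + f(23/6) + ...].
Sum ≈ 15.1225.

15.1225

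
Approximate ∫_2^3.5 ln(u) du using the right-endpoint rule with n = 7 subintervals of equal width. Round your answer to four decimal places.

Δu = (3.5 − 2)/7 = 3/14.
Right endpoints: 31/14, 17/7, 37/14, 20/7, 43/14, 23/7, 3.5.
f(31/14) ≈ 0.7949, f(17/7) ≈ 0.8873, f(37/14) ≈ 0.9719, f(20/7) ≈ 1.0498, f(43/14) ≈ 1.1221, f(23/7) ≈ 1.1896, f(3.5) ≈ 1.2528.
Sum = Δu · [f(31/14) + f(17/7) + f(37/14) + ...].
Sum ≈ 1.5575.

1.5575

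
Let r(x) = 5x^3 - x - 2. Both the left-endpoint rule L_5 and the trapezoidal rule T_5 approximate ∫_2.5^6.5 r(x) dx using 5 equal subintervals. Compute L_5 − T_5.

-516.4

L_5 = 1668.9.
T_5 = 2185.3.
L_5 − T_5 = -516.4.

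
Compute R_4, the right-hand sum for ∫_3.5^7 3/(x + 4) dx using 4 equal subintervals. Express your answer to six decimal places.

1.095112

Δx = (7 − 3.5)/4 = 0.875.
Right endpoints: 4.375, 5.25, 6.125, 7.
f(4.375) = 24/67, f(5.25) = 12/37, f(6.125) = 8/27, f(7) = 3/11.
Sum = Δx · [f(4.375) + f(5.25) + f(6.125) + f(7)].
Sum ≈ 1.095112.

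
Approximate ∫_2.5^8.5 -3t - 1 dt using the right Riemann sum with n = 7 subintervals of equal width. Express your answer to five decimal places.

Δt = (8.5 − 2.5)/7 = 6/7.
Right endpoints: 47/14, 59/14, 71/14, 83/14, 95/14, 107/14, 8.5.
f(47/14) = -155/14, f(59/14) = -191/14, f(71/14) = -227/14, f(83/14) = -263/14, f(95/14) = -299/14, f(107/14) = -335/14, f(8.5) = -26.5.
Sum = Δt · [f(47/14) + f(59/14) + f(71/14) + ...].
Sum ≈ -112.71429.

-112.71429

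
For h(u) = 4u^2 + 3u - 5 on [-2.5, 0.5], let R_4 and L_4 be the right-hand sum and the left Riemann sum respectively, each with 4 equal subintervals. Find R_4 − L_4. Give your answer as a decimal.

R_4 = -7.5.
L_4 = 3.75.
R_4 − L_4 = -11.25.

-11.25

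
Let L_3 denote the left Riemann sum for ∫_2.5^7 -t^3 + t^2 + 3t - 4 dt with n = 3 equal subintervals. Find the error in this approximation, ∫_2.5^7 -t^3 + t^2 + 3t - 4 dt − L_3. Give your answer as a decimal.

Exact integral: ∫_2.5^7 f(t) dt = -435.234375.
L_3 = -254.25.
Error = -435.234375 − (-254.25) = -180.984375.

-180.984375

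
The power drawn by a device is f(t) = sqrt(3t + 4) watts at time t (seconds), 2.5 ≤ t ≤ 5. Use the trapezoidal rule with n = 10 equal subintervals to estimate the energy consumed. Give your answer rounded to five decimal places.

Δt = (5 − 2.5)/10 = 0.25.
f(2.5) ≈ 3.39116, f(2.75) ≈ 3.50000, f(3) ≈ 3.60555, f(3.25) ≈ 3.70810, f(3.5) ≈ 3.80789, f(3.75) ≈ 3.90512, f(4) ≈ 4.00000, f(4.25) ≈ 4.09268, f(4.5) ≈ 4.18330, f(4.75) ≈ 4.27200, f(5) ≈ 4.35890.
T_10 = (Δt/2)·[f(t_0) + 2f(t_1) + ... + 2f(t_{9}) + f(t_10)].
Sum ≈ 9.73742.

9.73742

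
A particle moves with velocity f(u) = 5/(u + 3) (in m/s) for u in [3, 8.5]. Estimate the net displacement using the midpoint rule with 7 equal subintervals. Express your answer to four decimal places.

3.2503

Δu = (8.5 − 3)/7 = 11/14.
Midpoints: 95/28, 117/28, 139/28, 5.75, 183/28, 205/28, 227/28.
f(95/28) = 140/179, f(117/28) = 140/201, f(139/28) = 140/223, f(5.75) = 4/7, f(183/28) = 140/267, f(205/28) = 140/289, f(227/28) = 140/311.
Sum = Δu · [f(95/28) + f(117/28) + f(139/28) + ...].
Sum ≈ 3.2503.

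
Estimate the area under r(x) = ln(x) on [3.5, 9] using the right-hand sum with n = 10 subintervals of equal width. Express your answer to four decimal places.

10.1457

Δx = (9 − 3.5)/10 = 0.55.
Right endpoints: 4.05, 4.6, 5.15, 5.7, 6.25, 6.8, 7.35, 7.9, 8.45, 9.
r(4.05) ≈ 1.3987, r(4.6) ≈ 1.5261, r(5.15) ≈ 1.6390, r(5.7) ≈ 1.7405, r(6.25) ≈ 1.8326, r(6.8) ≈ 1.9169, r(7.35) ≈ 1.9947, r(7.9) ≈ 2.0669, r(8.45) ≈ 2.1342, r(9) ≈ 2.1972.
Sum = Δx · [r(4.05) + r(4.6) + r(5.15) + ...].
Sum ≈ 10.1457.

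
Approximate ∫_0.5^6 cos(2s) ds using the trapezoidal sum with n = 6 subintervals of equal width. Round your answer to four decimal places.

-0.4843

Δs = (6 − 0.5)/6 = 11/12.
f(0.5) ≈ 0.5403, f(17/12) ≈ -0.9529, f(7/3) ≈ -0.0457, f(3.25) ≈ 0.9766, f(25/6) ≈ -0.4612, f(61/12) ≈ -0.7372, f(6) ≈ 0.8439.
T_6 = (Δs/2)·[f(s_0) + 2f(s_1) + ... + 2f(s_{5}) + f(s_6)].
Sum ≈ -0.4843.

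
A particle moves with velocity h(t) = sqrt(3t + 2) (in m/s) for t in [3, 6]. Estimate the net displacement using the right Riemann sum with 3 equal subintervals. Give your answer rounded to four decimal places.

Δt = (6 − 3)/3 = 1.
Right endpoints: 4, 5, 6.
h(4) ≈ 3.7417, h(5) ≈ 4.1231, h(6) ≈ 4.4721.
Sum = Δt · [h(4) + h(5) + h(6)].
Sum ≈ 12.3369.

12.3369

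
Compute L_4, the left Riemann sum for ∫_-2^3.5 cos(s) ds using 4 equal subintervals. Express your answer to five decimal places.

0.82533

Δs = (3.5 − (-2))/4 = 1.375.
Left endpoints: -2, -0.625, 0.75, 2.125.
f(-2) ≈ -0.41615, f(-0.625) ≈ 0.81096, f(0.75) ≈ 0.73169, f(2.125) ≈ -0.52627.
Sum = Δs · [f(-2) + f(-0.625) + f(0.75) + f(2.125)].
Sum ≈ 0.82533.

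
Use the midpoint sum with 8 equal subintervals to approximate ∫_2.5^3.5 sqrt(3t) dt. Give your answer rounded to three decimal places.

2.997

Δt = (3.5 − 2.5)/8 = 0.125.
Midpoints: 2.5625, 2.6875, 2.8125, 2.9375, 3.0625, 3.1875, 3.3125, 3.4375.
f(2.5625) ≈ 2.773, f(2.6875) ≈ 2.839, f(2.8125) ≈ 2.905, f(2.9375) ≈ 2.969, f(3.0625) ≈ 3.031, f(3.1875) ≈ 3.092, f(3.3125) ≈ 3.152, f(3.4375) ≈ 3.211.
Sum = Δt · [f(2.5625) + f(2.6875) + f(2.8125) + ...].
Sum ≈ 2.997.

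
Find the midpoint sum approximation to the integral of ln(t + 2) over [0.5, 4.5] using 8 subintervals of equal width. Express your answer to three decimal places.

5.879

Δt = (4.5 − 0.5)/8 = 0.5.
Midpoints: 0.75, 1.25, 1.75, 2.25, 2.75, 3.25, 3.75, 4.25.
f(0.75) ≈ 1.012, f(1.25) ≈ 1.179, f(1.75) ≈ 1.322, f(2.25) ≈ 1.447, f(2.75) ≈ 1.558, f(3.25) ≈ 1.658, f(3.75) ≈ 1.749, f(4.25) ≈ 1.833.
Sum = Δt · [f(0.75) + f(1.25) + f(1.75) + ...].
Sum ≈ 5.879.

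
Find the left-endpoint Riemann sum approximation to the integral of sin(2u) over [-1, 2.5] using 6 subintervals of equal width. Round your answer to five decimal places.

Δu = (2.5 − (-1))/6 = 7/12.
Left endpoints: -1, -5/12, 1/6, 0.75, 4/3, 23/12.
f(-1) ≈ -0.90930, f(-5/12) ≈ -0.74018, f(1/6) ≈ 0.32719, f(0.75) ≈ 0.99749, f(4/3) ≈ 0.45727, f(23/12) ≈ -0.63788.
Sum = Δu · [f(-1) + f(-5/12) + f(1/6) + ...].
Sum ≈ -0.29481.

-0.29481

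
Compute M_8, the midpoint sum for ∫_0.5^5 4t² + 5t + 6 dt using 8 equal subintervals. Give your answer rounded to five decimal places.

254.90039

Δt = (5 − 0.5)/8 = 0.5625.
Midpoints: 0.78125, 1.34375, 1.90625, 2.46875, 3.03125, 3.59375, 4.15625, 4.71875.
f(0.78125) = 12.34765625, f(1.34375) = 19.94140625, f(1.90625) = 30.06640625, f(2.46875) = 42.72265625, f(3.03125) = 57.91015625, f(3.59375) = 75.62890625, f(4.15625) = 95.87890625, f(4.71875) = 118.66015625.
Sum = Δt · [f(0.78125) + f(1.34375) + f(1.90625) + ...].
Sum ≈ 254.90039.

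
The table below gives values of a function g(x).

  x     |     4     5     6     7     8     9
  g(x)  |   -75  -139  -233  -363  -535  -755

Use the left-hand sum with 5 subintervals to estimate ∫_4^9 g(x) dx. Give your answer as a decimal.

Δx = 1.
Sum = 1·[(-75) + (-139) + (-233) + (-363) + (-535)] = -1345.

-1345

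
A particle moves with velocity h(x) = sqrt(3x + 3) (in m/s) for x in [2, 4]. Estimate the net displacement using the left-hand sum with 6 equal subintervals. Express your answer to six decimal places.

Δx = (4 − 2)/6 = 1/3.
Left endpoints: 2, 7/3, 8/3, 3, 10/3, 11/3.
h(2) ≈ 3.000000, h(7/3) ≈ 3.162278, h(8/3) ≈ 3.316625, h(3) ≈ 3.464102, h(10/3) ≈ 3.605551, h(11/3) ≈ 3.741657.
Sum = Δx · [h(2) + h(7/3) + h(8/3) + ...].
Sum ≈ 6.763404.

6.763404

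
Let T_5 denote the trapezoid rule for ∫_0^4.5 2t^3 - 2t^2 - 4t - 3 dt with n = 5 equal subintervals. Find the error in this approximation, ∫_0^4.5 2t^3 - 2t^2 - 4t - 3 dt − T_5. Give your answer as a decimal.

-6.98625

Exact integral: ∫_0^4.5 f(t) dt = 90.28125.
T_5 = 97.2675.
Error = 90.28125 − 97.2675 = -6.98625.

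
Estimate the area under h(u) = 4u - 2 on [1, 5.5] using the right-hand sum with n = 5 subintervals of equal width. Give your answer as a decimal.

57.6

Δu = (5.5 − 1)/5 = 0.9.
Right endpoints: 1.9, 2.8, 3.7, 4.6, 5.5.
h(1.9) = 5.6, h(2.8) = 9.2, h(3.7) = 12.8, h(4.6) = 16.4, h(5.5) = 20.
Sum = Δu · [h(1.9) + h(2.8) + h(3.7) + h(4.6) + h(5.5)].
Sum = 57.6.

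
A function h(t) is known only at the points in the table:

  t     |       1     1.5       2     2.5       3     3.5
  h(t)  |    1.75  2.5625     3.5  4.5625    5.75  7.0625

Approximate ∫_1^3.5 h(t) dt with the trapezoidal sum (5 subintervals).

10.390625

Δt = 0.5.
T_5 = (0.5/2)·[1.75 + 2·2.5625 + 2·3.5 + 2·4.5625 + 2·5.75 + 7.0625] = 10.390625.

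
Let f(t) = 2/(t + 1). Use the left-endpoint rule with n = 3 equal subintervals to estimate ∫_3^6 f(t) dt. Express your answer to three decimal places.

1.233

Δt = (6 − 3)/3 = 1.
Left endpoints: 3, 4, 5.
f(3) = 0.5, f(4) = 0.4, f(5) = 1/3.
Sum = Δt · [f(3) + f(4) + f(5)].
Sum ≈ 1.233.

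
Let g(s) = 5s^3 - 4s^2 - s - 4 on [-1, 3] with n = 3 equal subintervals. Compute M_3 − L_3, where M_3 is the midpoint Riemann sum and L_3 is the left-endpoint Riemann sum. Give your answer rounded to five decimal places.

M_3 ≈ 36.1481481.
L_3 ≈ -13.6296296.
M_3 − L_3 ≈ 49.77778.

49.77778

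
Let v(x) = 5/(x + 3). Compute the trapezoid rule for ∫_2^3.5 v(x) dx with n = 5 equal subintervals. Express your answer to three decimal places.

1.312

Δx = (3.5 − 2)/5 = 0.3.
v(2) = 1, v(2.3) = 50/53, v(2.6) = 25/28, v(2.9) = 50/59, v(3.2) = 25/31, v(3.5) = 10/13.
T_5 = (Δx/2)·[v(x_0) + 2v(x_1) + ... + 2v(x_{4}) + v(x_5)].
Sum ≈ 1.312.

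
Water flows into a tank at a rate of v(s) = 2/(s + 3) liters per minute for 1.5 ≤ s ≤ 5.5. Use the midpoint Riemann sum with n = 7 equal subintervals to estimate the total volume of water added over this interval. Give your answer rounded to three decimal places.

1.271

Δs = (5.5 − 1.5)/7 = 4/7.
Midpoints: 25/14, 33/14, 41/14, 3.5, 57/14, 65/14, 73/14.
v(25/14) = 28/67, v(33/14) = 28/75, v(41/14) = 28/83, v(3.5) = 4/13, v(57/14) = 28/99, v(65/14) = 28/107, v(73/14) = 28/115.
Sum = Δs · [v(25/14) + v(33/14) + v(41/14) + ...].
Sum ≈ 1.271.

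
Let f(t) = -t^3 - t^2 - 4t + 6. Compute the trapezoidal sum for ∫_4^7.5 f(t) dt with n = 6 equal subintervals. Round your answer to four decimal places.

Δt = (7.5 − 4)/6 = 7/12.
f(4) = -90, f(55/12) = -223987/1728, f(31/6) = -38725/216, f(5.75) = -240.171875, f(19/3) = -8464/27, f(83/12) = -691895/1728, f(7.5) = -502.125.
T_6 = (Δt/2)·[f(t_0) + 2f(t_1) + ... + 2f(t_{5}) + f(t_6)].
Sum ≈ -909.4298.

-909.4298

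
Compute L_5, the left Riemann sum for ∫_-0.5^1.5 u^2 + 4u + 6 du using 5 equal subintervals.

Δu = (1.5 − (-0.5))/5 = 0.4.
Left endpoints: -0.5, -0.1, 0.3, 0.7, 1.1.
f(-0.5) = 4.25, f(-0.1) = 5.61, f(0.3) = 7.29, f(0.7) = 9.29, f(1.1) = 11.61.
Sum = Δu · [f(-0.5) + f(-0.1) + f(0.3) + f(0.7) + f(1.1)].
Sum = 15.22.

15.22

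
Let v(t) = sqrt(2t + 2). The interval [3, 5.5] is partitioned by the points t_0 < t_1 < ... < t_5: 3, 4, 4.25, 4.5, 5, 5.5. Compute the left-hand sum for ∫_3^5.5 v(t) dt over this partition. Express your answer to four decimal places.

7.8195

Subinterval widths: 1, 0.25, 0.25, 0.5, 0.5.
Left endpoints: 3, 4, 4.25, 4.5, 5.
v(3) ≈ 2.8284, v(4) ≈ 3.1623, v(4.25) ≈ 3.2404, v(4.5) ≈ 3.3166, v(5) ≈ 3.4641.
Sum = Σ Δt_i · v(t_i).
Sum ≈ 7.8195.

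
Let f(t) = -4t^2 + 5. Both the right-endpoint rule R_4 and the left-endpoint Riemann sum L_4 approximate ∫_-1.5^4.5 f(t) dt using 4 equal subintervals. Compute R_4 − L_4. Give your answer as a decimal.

-108

R_4 = -159.
L_4 = -51.
R_4 − L_4 = -108.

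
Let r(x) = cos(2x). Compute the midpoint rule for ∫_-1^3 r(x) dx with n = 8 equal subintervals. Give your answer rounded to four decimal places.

Δx = (3 − (-1))/8 = 0.5.
Midpoints: -0.75, -0.25, 0.25, 0.75, 1.25, 1.75, 2.25, 2.75.
r(-0.75) ≈ 0.0707, r(-0.25) ≈ 0.8776, r(0.25) ≈ 0.8776, r(0.75) ≈ 0.0707, r(1.25) ≈ -0.8011, r(1.75) ≈ -0.9365, r(2.25) ≈ -0.2108, r(2.75) ≈ 0.7087.
Sum = Δx · [r(-0.75) + r(-0.25) + r(0.25) + ...].
Sum ≈ 0.3285.

0.3285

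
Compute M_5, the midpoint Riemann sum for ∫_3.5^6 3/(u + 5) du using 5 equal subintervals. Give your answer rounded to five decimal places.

Δu = (6 − 3.5)/5 = 0.5.
Midpoints: 3.75, 4.25, 4.75, 5.25, 5.75.
f(3.75) = 12/35, f(4.25) = 12/37, f(4.75) = 4/13, f(5.25) = 12/41, f(5.75) = 12/43.
Sum = Δu · [f(3.75) + f(4.25) + f(4.75) + f(5.25) + f(5.75)].
Sum ≈ 0.77331.

0.77331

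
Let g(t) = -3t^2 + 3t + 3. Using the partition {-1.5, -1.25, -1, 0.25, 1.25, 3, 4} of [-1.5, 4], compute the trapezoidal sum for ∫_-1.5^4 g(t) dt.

Subinterval widths: 0.25, 0.25, 1.25, 1, 1.75, 1.
g(-1.5) = -8.25, g(-1.25) = -5.4375, g(-1) = -3, g(0.25) = 3.5625, g(1.25) = 2.0625, g(3) = -15, g(4) = -33.
On each subinterval the trapezoid contributes (Δt_i/2)·[g(t_{i-1}) + g(t_i)].
Sum = -34.921875.

-34.921875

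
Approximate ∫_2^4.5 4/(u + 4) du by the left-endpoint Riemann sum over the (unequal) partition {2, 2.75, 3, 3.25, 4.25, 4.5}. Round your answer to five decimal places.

Subinterval widths: 0.75, 0.25, 0.25, 1, 0.25.
Left endpoints: 2, 2.75, 3, 3.25, 4.25.
f(2) = 2/3, f(2.75) = 16/27, f(3) = 4/7, f(3.25) = 16/29, f(4.25) = 16/33.
Sum = Σ Δu_i · f(u_i).
Sum ≈ 1.46394.

1.46394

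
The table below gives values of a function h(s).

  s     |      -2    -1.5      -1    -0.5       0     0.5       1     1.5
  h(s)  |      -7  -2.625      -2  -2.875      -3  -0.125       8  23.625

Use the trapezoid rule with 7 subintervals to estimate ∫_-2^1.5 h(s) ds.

Δs = 0.5.
T_7 = (0.5/2)·[(-7) + 2·(-2.625) + 2·(-2) + 2·(-2.875) + 2·(-3) + 2·(-0.125) + 2·8 + 23.625] = 2.84375.

2.84375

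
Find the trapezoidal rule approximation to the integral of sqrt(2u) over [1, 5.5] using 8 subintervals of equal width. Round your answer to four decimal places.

Δu = (5.5 − 1)/8 = 0.5625.
f(1) ≈ 1.4142, f(1.5625) ≈ 1.7678, f(2.125) ≈ 2.0616, f(2.6875) ≈ 2.3184, f(3.25) ≈ 2.5495, f(3.8125) ≈ 2.7613, f(4.375) ≈ 2.9580, f(4.9375) ≈ 3.1425, f(5.5) ≈ 3.3166.
T_8 = (Δu/2)·[f(u_0) + 2f(u_1) + ... + 2f(u_{7}) + f(u_8)].
Sum ≈ 11.2075.

11.2075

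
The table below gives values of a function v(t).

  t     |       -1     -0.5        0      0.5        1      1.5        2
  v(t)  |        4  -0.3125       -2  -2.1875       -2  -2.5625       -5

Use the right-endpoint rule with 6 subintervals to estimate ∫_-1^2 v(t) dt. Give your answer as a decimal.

Δt = 0.5.
Sum = 0.5·[(-0.3125) + (-2) + (-2.1875) + (-2) + (-2.5625) + (-5)] = -7.03125.

-7.03125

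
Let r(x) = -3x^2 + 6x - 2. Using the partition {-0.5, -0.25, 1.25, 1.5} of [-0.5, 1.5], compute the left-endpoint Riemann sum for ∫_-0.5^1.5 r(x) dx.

Subinterval widths: 0.25, 1.5, 0.25.
Left endpoints: -0.5, -0.25, 1.25.
r(-0.5) = -5.75, r(-0.25) = -3.6875, r(1.25) = 0.8125.
Sum = Σ Δx_i · r(x_i).
Sum = -6.765625.

-6.765625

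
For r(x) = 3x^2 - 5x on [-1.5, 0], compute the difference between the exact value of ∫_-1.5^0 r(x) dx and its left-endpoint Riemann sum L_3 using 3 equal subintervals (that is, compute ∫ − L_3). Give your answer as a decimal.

-3.75

Exact integral: ∫_-1.5^0 r(x) dx = 9.
L_3 = 12.75.
Error = 9 − 12.75 = -3.75.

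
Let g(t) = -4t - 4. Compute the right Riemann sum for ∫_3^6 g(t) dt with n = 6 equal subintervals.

Δt = (6 − 3)/6 = 0.5.
Right endpoints: 3.5, 4, 4.5, 5, 5.5, 6.
g(3.5) = -18, g(4) = -20, g(4.5) = -22, g(5) = -24, g(5.5) = -26, g(6) = -28.
Sum = Δt · [g(3.5) + g(4) + g(4.5) + ...].
Sum = -69.

-69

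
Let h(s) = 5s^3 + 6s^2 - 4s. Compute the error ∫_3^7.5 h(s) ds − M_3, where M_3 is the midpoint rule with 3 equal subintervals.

Exact integral: ∫_3^7.5 h(s) ds = 4549.078125.
M_3 = 4477.5703125.
Error = 4549.078125 − 4477.5703125 = 71.5078125.

71.5078125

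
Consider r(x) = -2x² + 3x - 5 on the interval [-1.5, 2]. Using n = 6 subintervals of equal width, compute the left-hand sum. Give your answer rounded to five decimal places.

Δx = (2 − (-1.5))/6 = 7/12.
Left endpoints: -1.5, -11/12, -1/3, 0.25, 5/6, 17/12.
r(-1.5) = -14, r(-11/12) = -679/72, r(-1/3) = -56/9, r(0.25) = -4.375, r(5/6) = -35/9, r(17/12) = -343/72.
Sum = Δx · [r(-1.5) + r(-11/12) + r(-1/3) + ...].
Sum ≈ -24.89699.

-24.89699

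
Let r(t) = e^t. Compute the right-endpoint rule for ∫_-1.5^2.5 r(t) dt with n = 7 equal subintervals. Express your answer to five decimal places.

15.69999

Δt = (2.5 − (-1.5))/7 = 4/7.
Right endpoints: -13/14, -5/14, 3/14, 11/14, 19/14, 27/14, 2.5.
r(-13/14) ≈ 0.39512, r(-5/14) ≈ 0.69967, r(3/14) ≈ 1.23898, r(11/14) ≈ 2.19397, r(19/14) ≈ 3.88508, r(27/14) ≈ 6.87968, r(2.5) ≈ 12.18249.
Sum = Δt · [r(-13/14) + r(-5/14) + r(3/14) + ...].
Sum ≈ 15.69999.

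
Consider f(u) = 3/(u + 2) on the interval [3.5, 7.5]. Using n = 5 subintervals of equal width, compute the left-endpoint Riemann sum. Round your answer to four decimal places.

Δu = (7.5 − 3.5)/5 = 0.8.
Left endpoints: 3.5, 4.3, 5.1, 5.9, 6.7.
f(3.5) = 6/11, f(4.3) = 10/21, f(5.1) = 30/71, f(5.9) = 30/79, f(6.7) = 10/29.
Sum = Δu · [f(3.5) + f(4.3) + f(5.1) + f(5.9) + f(6.7)].
Sum ≈ 1.7350.

1.7350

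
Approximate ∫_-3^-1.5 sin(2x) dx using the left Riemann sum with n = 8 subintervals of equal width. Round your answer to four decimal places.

Δx = (-1.5 − (-3))/8 = 0.1875.
Left endpoints: -3, -2.8125, -2.625, -2.4375, -2.25, -2.0625, -1.875, -1.6875.
f(-3) ≈ 0.2794, f(-2.8125) ≈ 0.6117, f(-2.625) ≈ 0.8589, f(-2.4375) ≈ 0.9868, f(-2.25) ≈ 0.9775, f(-2.0625) ≈ 0.8324, f(-1.875) ≈ 0.5716, f(-1.6875) ≈ 0.2313.
Sum = Δx · [f(-3) + f(-2.8125) + f(-2.625) + ...].
Sum ≈ 1.0031.

1.0031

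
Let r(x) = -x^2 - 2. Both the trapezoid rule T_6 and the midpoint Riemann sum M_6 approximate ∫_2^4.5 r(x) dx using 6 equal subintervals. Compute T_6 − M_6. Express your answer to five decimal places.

-0.10851

T_6 ≈ -32.7806713.
M_6 ≈ -32.6721644.
T_6 − M_6 ≈ -0.10851.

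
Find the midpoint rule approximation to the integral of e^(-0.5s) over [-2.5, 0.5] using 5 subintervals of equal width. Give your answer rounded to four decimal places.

5.4028

Δs = (0.5 − (-2.5))/5 = 0.6.
Midpoints: -2.2, -1.6, -1, -0.4, 0.2.
f(-2.2) ≈ 3.0042, f(-1.6) ≈ 2.2255, f(-1) ≈ 1.6487, f(-0.4) ≈ 1.2214, f(0.2) ≈ 0.9048.
Sum = Δs · [f(-2.2) + f(-1.6) + f(-1) + f(-0.4) + f(0.2)].
Sum ≈ 5.4028.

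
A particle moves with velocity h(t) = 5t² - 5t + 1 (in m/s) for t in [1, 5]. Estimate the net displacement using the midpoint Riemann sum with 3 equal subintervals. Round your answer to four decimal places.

147.7037

Δt = (5 − 1)/3 = 4/3.
Midpoints: 5/3, 3, 13/3.
h(5/3) = 59/9, h(3) = 31, h(13/3) = 659/9.
Sum = Δt · [h(5/3) + h(3) + h(13/3)].
Sum ≈ 147.7037.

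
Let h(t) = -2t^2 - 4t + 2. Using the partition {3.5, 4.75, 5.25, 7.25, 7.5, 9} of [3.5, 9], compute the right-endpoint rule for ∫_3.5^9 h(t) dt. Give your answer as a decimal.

-708.09375

Subinterval widths: 1.25, 0.5, 2, 0.25, 1.5.
Right endpoints: 4.75, 5.25, 7.25, 7.5, 9.
h(4.75) = -62.125, h(5.25) = -74.125, h(7.25) = -132.125, h(7.5) = -140.5, h(9) = -196.
Sum = Σ Δt_i · h(t_i).
Sum = -708.09375.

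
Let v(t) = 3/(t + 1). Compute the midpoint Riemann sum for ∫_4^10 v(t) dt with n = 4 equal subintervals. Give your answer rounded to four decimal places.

2.3566

Δt = (10 − 4)/4 = 1.5.
Midpoints: 4.75, 6.25, 7.75, 9.25.
v(4.75) = 12/23, v(6.25) = 12/29, v(7.75) = 12/35, v(9.25) = 12/41.
Sum = Δt · [v(4.75) + v(6.25) + v(7.75) + v(9.25)].
Sum ≈ 2.3566.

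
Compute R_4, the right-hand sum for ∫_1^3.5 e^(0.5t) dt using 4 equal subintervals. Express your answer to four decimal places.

9.5616

Δt = (3.5 − 1)/4 = 0.625.
Right endpoints: 1.625, 2.25, 2.875, 3.5.
f(1.625) ≈ 2.2535, f(2.25) ≈ 3.0802, f(2.875) ≈ 4.2102, f(3.5) ≈ 5.7546.
Sum = Δt · [f(1.625) + f(2.25) + f(2.875) + f(3.5)].
Sum ≈ 9.5616.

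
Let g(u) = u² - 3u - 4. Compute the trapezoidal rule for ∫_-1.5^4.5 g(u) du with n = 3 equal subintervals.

-15.5

Δu = (4.5 − (-1.5))/3 = 2.
g(-1.5) = 2.75, g(0.5) = -5.25, g(2.5) = -5.25, g(4.5) = 2.75.
T_3 = (Δu/2)·[g(u_0) + 2g(u_1) + 2g(u_2) + g(u_3)].
Sum = -15.5.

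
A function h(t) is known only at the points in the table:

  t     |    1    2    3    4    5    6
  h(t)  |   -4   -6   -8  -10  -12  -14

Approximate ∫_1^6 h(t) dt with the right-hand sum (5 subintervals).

Δt = 1.
Sum = 1·[(-6) + (-8) + (-10) + (-12) + (-14)] = -50.

-50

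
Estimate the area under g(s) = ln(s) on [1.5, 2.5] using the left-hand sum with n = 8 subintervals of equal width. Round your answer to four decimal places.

0.6503

Δs = (2.5 − 1.5)/8 = 0.125.
Left endpoints: 1.5, 1.625, 1.75, 1.875, 2, 2.125, 2.25, 2.375.
g(1.5) ≈ 0.4055, g(1.625) ≈ 0.4855, g(1.75) ≈ 0.5596, g(1.875) ≈ 0.6286, g(2) ≈ 0.6931, g(2.125) ≈ 0.7538, g(2.25) ≈ 0.8109, g(2.375) ≈ 0.8650.
Sum = Δs · [g(1.5) + g(1.625) + g(1.75) + ...].
Sum ≈ 0.6503.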